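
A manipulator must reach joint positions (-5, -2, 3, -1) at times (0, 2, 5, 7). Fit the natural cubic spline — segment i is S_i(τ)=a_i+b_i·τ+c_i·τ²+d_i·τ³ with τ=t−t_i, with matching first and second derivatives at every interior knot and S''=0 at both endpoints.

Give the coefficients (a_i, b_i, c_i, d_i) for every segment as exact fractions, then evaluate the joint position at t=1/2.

  seg 0: a=-5 b=667/546 c=0 d=19/273
  seg 1: a=-2 b=1123/546 c=38/91 d=-23/126
  seg 2: a=3 b=-100/273 c=-223/182 d=223/1092
S(1/2) = -3189/728

Δ: Δ0=3/2, Δ1=5/3, Δ2=-2
row 1: diag=10, rhs=1; c'=3/10, d'=1/10
row 2: denom=10−3·3/10=91/10; d'=(-22−3·1/10)/(91/10)=-223/91
back: M2=-223/91
back: M1=1/10−3/10·-223/91=76/91
M: M0=0, M1=76/91, M2=-223/91, M3=0
seg 0: a=-5, c=M0/2=0, d=(M1−M0)/(6·2)=19/273, b=Δ0−h0·(2M0+M1)/6=667/546
seg 1: a=-2, c=M1/2=38/91, d=(M2−M1)/(6·3)=-23/126, b=Δ1−h1·(2M1+M2)/6=1123/546
seg 2: a=3, c=M2/2=-223/182, d=(M3−M2)/(6·2)=223/1092, b=Δ2−h2·(2M2+M3)/6=-100/273
t_q=1/2 → seg 0, τ=1/2; S=-5+667/546·τ+0·τ²+19/273·τ³=-3189/728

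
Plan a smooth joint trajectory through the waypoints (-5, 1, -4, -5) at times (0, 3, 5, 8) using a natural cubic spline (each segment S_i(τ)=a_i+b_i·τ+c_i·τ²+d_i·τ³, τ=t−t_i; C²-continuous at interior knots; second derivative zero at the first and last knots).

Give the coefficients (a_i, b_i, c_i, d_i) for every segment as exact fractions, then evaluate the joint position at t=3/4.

  seg 0: a=-5 b=85/24 c=0 d=-37/216
  seg 1: a=1 b=-13/12 c=-37/24 d=5/12
  seg 2: a=-4 b=-9/4 c=23/24 d=-23/216
S(3/4) = -1237/512

Δ: Δ0=2, Δ1=-5/2, Δ2=-1/3
row 1: diag=10, rhs=-27; c'=1/5, d'=-27/10
row 2: denom=10−2·1/5=48/5; d'=(13−2·-27/10)/(48/5)=23/12
back: M2=23/12
back: M1=-27/10−1/5·23/12=-37/12
M: M0=0, M1=-37/12, M2=23/12, M3=0
seg 0: a=-5, c=M0/2=0, d=(M1−M0)/(6·3)=-37/216, b=Δ0−h0·(2M0+M1)/6=85/24
seg 1: a=1, c=M1/2=-37/24, d=(M2−M1)/(6·2)=5/12, b=Δ1−h1·(2M1+M2)/6=-13/12
seg 2: a=-4, c=M2/2=23/24, d=(M3−M2)/(6·3)=-23/216, b=Δ2−h2·(2M2+M3)/6=-9/4
t_q=3/4 → seg 0, τ=3/4; S=-5+85/24·τ+0·τ²+-37/216·τ³=-1237/512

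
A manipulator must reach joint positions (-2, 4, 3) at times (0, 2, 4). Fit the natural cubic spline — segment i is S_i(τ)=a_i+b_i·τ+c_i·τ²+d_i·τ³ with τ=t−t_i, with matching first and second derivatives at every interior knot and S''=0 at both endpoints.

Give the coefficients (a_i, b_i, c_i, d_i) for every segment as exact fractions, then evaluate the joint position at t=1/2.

Δ: Δ0=3, Δ1=-1/2
row 1: diag=8, rhs=-21; c'=1/4, d'=-21/8
back: M1=-21/8
M: M0=0, M1=-21/8, M2=0
seg 0: a=-2, c=M0/2=0, d=(M1−M0)/(6·2)=-7/32, b=Δ0−h0·(2M0+M1)/6=31/8
seg 1: a=4, c=M1/2=-21/16, d=(M2−M1)/(6·2)=7/32, b=Δ1−h1·(2M1+M2)/6=5/4
t_q=1/2 → seg 0, τ=1/2; S=-2+31/8·τ+0·τ²+-7/32·τ³=-23/256

  seg 0: a=-2 b=31/8 c=0 d=-7/32
  seg 1: a=4 b=5/4 c=-21/16 d=7/32
S(1/2) = -23/256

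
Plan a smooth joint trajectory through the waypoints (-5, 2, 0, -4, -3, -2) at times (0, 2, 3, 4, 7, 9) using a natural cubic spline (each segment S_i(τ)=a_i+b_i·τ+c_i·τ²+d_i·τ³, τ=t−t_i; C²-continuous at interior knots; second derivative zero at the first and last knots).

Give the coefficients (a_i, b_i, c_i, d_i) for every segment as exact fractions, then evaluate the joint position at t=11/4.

Δ: Δ0=7/2, Δ1=-2, Δ2=-4, Δ3=1/3, Δ4=1/2
row 1: diag=6, rhs=-33; c'=1/6, d'=-11/2
row 2: denom=4−1·1/6=23/6; d'=(-12−1·-11/2)/(23/6)=-39/23
row 3: denom=8−1·6/23=178/23; d'=(26−1·-39/23)/(178/23)=637/178
row 4: denom=10−3·69/178=1573/178; d'=(1−3·637/178)/(1573/178)=-1733/1573
back: M4=-1733/1573
back: M3=637/178−69/178·-1733/1573=6301/1573
back: M2=-39/23−6/23·6301/1573=-4311/1573
back: M1=-11/2−1/6·-4311/1573=-7933/1573
M: M0=0, M1=-7933/1573, M2=-4311/1573, M3=6301/1573, M4=-1733/1573, M5=0
seg 0: a=-5, c=M0/2=0, d=(M1−M0)/(6·2)=-7933/18876, b=Δ0−h0·(2M0+M1)/6=48899/9438
seg 1: a=2, c=M1/2=-7933/3146, d=(M2−M1)/(6·1)=1811/4719, b=Δ1−h1·(2M1+M2)/6=1301/9438
seg 2: a=0, c=M2/2=-4311/3146, d=(M3−M2)/(6·1)=5306/4719, b=Δ2−h2·(2M2+M3)/6=-3221/858
seg 3: a=-4, c=M3/2=6301/3146, d=(M4−M3)/(6·3)=-103/363, b=Δ3−h3·(2M3+M4)/6=-29461/9438
seg 4: a=-3, c=M4/2=-1733/3146, d=(M5−M4)/(6·2)=1733/18876, b=Δ4−h4·(2M4+M5)/6=11651/9438
t_q=11/4 → seg 1, τ=3/4; S=2+1301/9438·τ+-7933/3146·τ²+1811/4719·τ³=85257/100672

  seg 0: a=-5 b=48899/9438 c=0 d=-7933/18876
  seg 1: a=2 b=1301/9438 c=-7933/3146 d=1811/4719
  seg 2: a=0 b=-3221/858 c=-4311/3146 d=5306/4719
  seg 3: a=-4 b=-29461/9438 c=6301/3146 d=-103/363
  seg 4: a=-3 b=11651/9438 c=-1733/3146 d=1733/18876
S(11/4) = 85257/100672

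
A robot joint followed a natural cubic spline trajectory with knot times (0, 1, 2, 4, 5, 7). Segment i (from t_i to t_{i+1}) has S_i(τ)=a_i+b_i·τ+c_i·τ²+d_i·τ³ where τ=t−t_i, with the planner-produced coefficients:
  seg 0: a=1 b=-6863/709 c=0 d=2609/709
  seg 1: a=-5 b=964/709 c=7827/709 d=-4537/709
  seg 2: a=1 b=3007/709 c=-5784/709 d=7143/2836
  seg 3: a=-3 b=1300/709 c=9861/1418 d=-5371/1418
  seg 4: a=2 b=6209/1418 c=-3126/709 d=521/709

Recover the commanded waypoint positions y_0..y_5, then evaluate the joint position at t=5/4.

y_0 = S_0(0) = a_0 = 1
y_1 = S_1(0) = a_1 = -5
y_2 = S_2(0) = a_2 = 1
y_3 = S_3(0) = a_3 = -3
y_4 = S_4(0) = a_4 = 2
y_5 = S_4(2) = -1
t_q=5/4 is in segment 1 (τ=1/4); S_1(τ)=-184685/45376

y_0=1 y_1=-5 y_2=1 y_3=-3 y_4=2 y_5=-1
S(5/4) = -184685/45376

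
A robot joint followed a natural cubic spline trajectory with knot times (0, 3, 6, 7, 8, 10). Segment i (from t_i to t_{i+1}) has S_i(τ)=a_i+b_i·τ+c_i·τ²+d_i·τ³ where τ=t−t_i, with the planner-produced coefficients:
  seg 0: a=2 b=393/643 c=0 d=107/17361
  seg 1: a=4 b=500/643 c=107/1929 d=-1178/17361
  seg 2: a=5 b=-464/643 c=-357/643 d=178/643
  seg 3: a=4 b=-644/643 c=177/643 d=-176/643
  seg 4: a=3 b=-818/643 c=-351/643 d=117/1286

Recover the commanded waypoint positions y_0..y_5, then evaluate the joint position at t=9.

y_0 = S_0(0) = a_0 = 2
y_1 = S_1(0) = a_1 = 4
y_2 = S_2(0) = a_2 = 5
y_3 = S_3(0) = a_3 = 4
y_4 = S_4(0) = a_4 = 3
y_5 = S_4(2) = -1
t_q=9 is in segment 4 (τ=1); S_4(τ)=1637/1286

y_0=2 y_1=4 y_2=5 y_3=4 y_4=3 y_5=-1
S(9) = 1637/1286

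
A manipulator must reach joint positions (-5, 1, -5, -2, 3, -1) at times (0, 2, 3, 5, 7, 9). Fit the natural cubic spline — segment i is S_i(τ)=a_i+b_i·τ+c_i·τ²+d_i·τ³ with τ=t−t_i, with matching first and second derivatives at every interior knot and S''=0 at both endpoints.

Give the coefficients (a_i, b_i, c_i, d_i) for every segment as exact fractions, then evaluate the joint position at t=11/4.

  seg 0: a=-5 b=3115/477 c=0 d=-421/477
  seg 1: a=1 b=-1937/477 c=-842/159 d=1601/477
  seg 2: a=-5 b=-2186/477 c=253/53 d=-3305/3816
  seg 3: a=-2 b=3929/954 c=-269/636 d=-737/3816
  seg 4: a=3 b=52/477 c=-503/318 d=503/1908
S(11/4) = -36719/10176

Δ: Δ0=3, Δ1=-6, Δ2=3/2, Δ3=5/2, Δ4=-2
row 1: diag=6, rhs=-54; c'=1/6, d'=-9
row 2: denom=6−1·1/6=35/6; d'=(45−1·-9)/(35/6)=324/35
row 3: denom=8−2·12/35=256/35; d'=(6−2·324/35)/(256/35)=-219/128
row 4: denom=8−2·35/128=477/64; d'=(-27−2·-219/128)/(477/64)=-503/159
back: M4=-503/159
back: M3=-219/128−35/128·-503/159=-269/318
back: M2=324/35−12/35·-269/318=506/53
back: M1=-9−1/6·506/53=-1684/159
M: M0=0, M1=-1684/159, M2=506/53, M3=-269/318, M4=-503/159, M5=0
seg 0: a=-5, c=M0/2=0, d=(M1−M0)/(6·2)=-421/477, b=Δ0−h0·(2M0+M1)/6=3115/477
seg 1: a=1, c=M1/2=-842/159, d=(M2−M1)/(6·1)=1601/477, b=Δ1−h1·(2M1+M2)/6=-1937/477
seg 2: a=-5, c=M2/2=253/53, d=(M3−M2)/(6·2)=-3305/3816, b=Δ2−h2·(2M2+M3)/6=-2186/477
seg 3: a=-2, c=M3/2=-269/636, d=(M4−M3)/(6·2)=-737/3816, b=Δ3−h3·(2M3+M4)/6=3929/954
seg 4: a=3, c=M4/2=-503/318, d=(M5−M4)/(6·2)=503/1908, b=Δ4−h4·(2M4+M5)/6=52/477
t_q=11/4 → seg 1, τ=3/4; S=1+-1937/477·τ+-842/159·τ²+1601/477·τ³=-36719/10176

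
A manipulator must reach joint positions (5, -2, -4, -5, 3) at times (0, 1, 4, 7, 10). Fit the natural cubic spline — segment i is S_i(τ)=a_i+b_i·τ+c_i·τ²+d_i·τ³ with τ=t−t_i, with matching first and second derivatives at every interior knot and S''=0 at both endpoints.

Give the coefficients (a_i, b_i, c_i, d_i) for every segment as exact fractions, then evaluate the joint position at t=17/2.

Δ: Δ0=-7, Δ1=-2/3, Δ2=-1/3, Δ3=8/3
row 1: diag=8, rhs=38; c'=3/8, d'=19/4
row 2: denom=12−3·3/8=87/8; d'=(2−3·19/4)/(87/8)=-98/87
row 3: denom=12−3·8/29=324/29; d'=(18−3·-98/87)/(324/29)=155/81
back: M3=155/81
back: M2=-98/87−8/29·155/81=-134/81
back: M1=19/4−3/8·-134/81=145/27
M: M0=0, M1=145/27, M2=-134/81, M3=155/81, M4=0
seg 0: a=5, c=M0/2=0, d=(M1−M0)/(6·1)=145/162, b=Δ0−h0·(2M0+M1)/6=-1279/162
seg 1: a=-2, c=M1/2=145/54, d=(M2−M1)/(6·3)=-569/1458, b=Δ1−h1·(2M1+M2)/6=-422/81
seg 2: a=-4, c=M2/2=-67/81, d=(M3−M2)/(6·3)=289/1458, b=Δ2−h2·(2M2+M3)/6=59/162
seg 3: a=-5, c=M3/2=155/162, d=(M4−M3)/(6·3)=-155/1458, b=Δ3−h3·(2M3+M4)/6=61/81
t_q=17/2 → seg 3, τ=3/2; S=-5+61/81·τ+155/162·τ²+-155/1458·τ³=-299/144

  seg 0: a=5 b=-1279/162 c=0 d=145/162
  seg 1: a=-2 b=-422/81 c=145/54 d=-569/1458
  seg 2: a=-4 b=59/162 c=-67/81 d=289/1458
  seg 3: a=-5 b=61/81 c=155/162 d=-155/1458
S(17/2) = -299/144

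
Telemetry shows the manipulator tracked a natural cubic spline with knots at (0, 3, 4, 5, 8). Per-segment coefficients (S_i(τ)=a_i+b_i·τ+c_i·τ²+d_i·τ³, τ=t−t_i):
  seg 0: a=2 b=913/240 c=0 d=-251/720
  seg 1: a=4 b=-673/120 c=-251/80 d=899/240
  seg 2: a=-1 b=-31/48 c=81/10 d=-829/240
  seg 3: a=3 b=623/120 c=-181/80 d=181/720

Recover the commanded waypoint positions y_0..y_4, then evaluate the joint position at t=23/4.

y_0 = S_0(0) = a_0 = 2
y_1 = S_1(0) = a_1 = 4
y_2 = S_2(0) = a_2 = -1
y_3 = S_3(0) = a_3 = 3
y_4 = S_3(3) = 5
t_q=23/4 is in segment 3 (τ=3/4); S_3(τ)=29323/5120

y_0=2 y_1=4 y_2=-1 y_3=3 y_4=5
S(23/4) = 29323/5120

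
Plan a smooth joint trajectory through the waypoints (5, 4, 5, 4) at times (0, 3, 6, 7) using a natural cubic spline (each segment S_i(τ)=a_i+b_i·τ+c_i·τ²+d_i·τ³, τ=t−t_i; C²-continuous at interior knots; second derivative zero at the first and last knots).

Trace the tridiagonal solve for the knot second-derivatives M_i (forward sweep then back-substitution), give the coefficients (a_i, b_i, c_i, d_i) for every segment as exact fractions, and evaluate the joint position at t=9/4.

Δ: Δ0=-1/3, Δ1=1/3, Δ2=-1
row 1: diag=12, rhs=4; c'=1/4, d'=1/3
row 2: denom=8−3·1/4=29/4; d'=(-8−3·1/3)/(29/4)=-36/29
back: M2=-36/29
back: M1=1/3−1/4·-36/29=56/87
M: M0=0, M1=56/87, M2=-36/29, M3=0
seg 0: a=5, c=M0/2=0, d=(M1−M0)/(6·3)=28/783, b=Δ0−h0·(2M0+M1)/6=-19/29
seg 1: a=4, c=M1/2=28/87, d=(M2−M1)/(6·3)=-82/783, b=Δ1−h1·(2M1+M2)/6=9/29
seg 2: a=5, c=M2/2=-18/29, d=(M3−M2)/(6·1)=6/29, b=Δ2−h2·(2M2+M3)/6=-17/29
t_q=9/4 → seg 0, τ=9/4; S=5+-19/29·τ+0·τ²+28/783·τ³=1825/464

  seg 0: a=5 b=-19/29 c=0 d=28/783
  seg 1: a=4 b=9/29 c=28/87 d=-82/783
  seg 2: a=5 b=-17/29 c=-18/29 d=6/29
S(9/4) = 1825/464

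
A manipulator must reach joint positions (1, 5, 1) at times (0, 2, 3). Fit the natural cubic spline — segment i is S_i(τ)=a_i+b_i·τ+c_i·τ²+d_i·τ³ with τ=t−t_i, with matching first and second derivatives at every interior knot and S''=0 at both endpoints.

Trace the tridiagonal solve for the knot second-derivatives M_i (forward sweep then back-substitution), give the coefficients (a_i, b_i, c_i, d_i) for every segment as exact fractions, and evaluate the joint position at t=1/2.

  seg 0: a=1 b=4 c=0 d=-1/2
  seg 1: a=5 b=-2 c=-3 d=1
S(1/2) = 47/16

Δ: Δ0=2, Δ1=-4
row 1: diag=6, rhs=-36; c'=1/6, d'=-6
back: M1=-6
M: M0=0, M1=-6, M2=0
seg 0: a=1, c=M0/2=0, d=(M1−M0)/(6·2)=-1/2, b=Δ0−h0·(2M0+M1)/6=4
seg 1: a=5, c=M1/2=-3, d=(M2−M1)/(6·1)=1, b=Δ1−h1·(2M1+M2)/6=-2
t_q=1/2 → seg 0, τ=1/2; S=1+4·τ+0·τ²+-1/2·τ³=47/16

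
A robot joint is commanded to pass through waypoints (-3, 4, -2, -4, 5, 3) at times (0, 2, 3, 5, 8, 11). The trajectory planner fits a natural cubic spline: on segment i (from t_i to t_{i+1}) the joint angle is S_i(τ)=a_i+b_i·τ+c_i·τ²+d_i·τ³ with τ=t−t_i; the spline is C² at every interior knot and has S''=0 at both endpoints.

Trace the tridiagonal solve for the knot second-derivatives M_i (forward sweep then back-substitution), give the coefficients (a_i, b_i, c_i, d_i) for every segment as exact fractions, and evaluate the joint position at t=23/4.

  seg 0: a=-3 b=50411/7194 c=0 d=-3154/3597
  seg 1: a=4 b=-25285/7194 c=-6308/1199 d=19969/7194
  seg 2: a=-2 b=-1867/327 c=7353/2398 d=-5119/14388
  seg 3: a=-4 b=8224/3597 c=1117/1199 d=-7486/32373
  seg 4: a=5 b=5872/3597 c=-4135/3597 d=4135/32373
S(23/4) = -71317/38368

Δ: Δ0=7/2, Δ1=-6, Δ2=-1, Δ3=3, Δ4=-2/3
row 1: diag=6, rhs=-57; c'=1/6, d'=-19/2
row 2: denom=6−1·1/6=35/6; d'=(30−1·-19/2)/(35/6)=237/35
row 3: denom=10−2·12/35=326/35; d'=(24−2·237/35)/(326/35)=183/163
row 4: denom=12−3·105/326=3597/326; d'=(-22−3·183/163)/(3597/326)=-8270/3597
back: M4=-8270/3597
back: M3=183/163−105/326·-8270/3597=2234/1199
back: M2=237/35−12/35·2234/1199=7353/1199
back: M1=-19/2−1/6·7353/1199=-12616/1199
M: M0=0, M1=-12616/1199, M2=7353/1199, M3=2234/1199, M4=-8270/3597, M5=0
seg 0: a=-3, c=M0/2=0, d=(M1−M0)/(6·2)=-3154/3597, b=Δ0−h0·(2M0+M1)/6=50411/7194
seg 1: a=4, c=M1/2=-6308/1199, d=(M2−M1)/(6·1)=19969/7194, b=Δ1−h1·(2M1+M2)/6=-25285/7194
seg 2: a=-2, c=M2/2=7353/2398, d=(M3−M2)/(6·2)=-5119/14388, b=Δ2−h2·(2M2+M3)/6=-1867/327
seg 3: a=-4, c=M3/2=1117/1199, d=(M4−M3)/(6·3)=-7486/32373, b=Δ3−h3·(2M3+M4)/6=8224/3597
seg 4: a=5, c=M4/2=-4135/3597, d=(M5−M4)/(6·3)=4135/32373, b=Δ4−h4·(2M4+M5)/6=5872/3597
t_q=23/4 → seg 3, τ=3/4; S=-4+8224/3597·τ+1117/1199·τ²+-7486/32373·τ³=-71317/38368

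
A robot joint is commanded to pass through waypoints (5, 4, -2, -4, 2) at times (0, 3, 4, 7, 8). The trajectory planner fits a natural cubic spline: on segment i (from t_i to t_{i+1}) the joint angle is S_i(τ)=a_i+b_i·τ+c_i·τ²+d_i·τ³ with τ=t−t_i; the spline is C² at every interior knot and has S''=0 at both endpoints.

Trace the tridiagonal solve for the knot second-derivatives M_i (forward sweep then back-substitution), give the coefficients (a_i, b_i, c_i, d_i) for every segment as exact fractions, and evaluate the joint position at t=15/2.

Δ: Δ0=-1/3, Δ1=-6, Δ2=-2/3, Δ3=6
row 1: diag=8, rhs=-34; c'=1/8, d'=-17/4
row 2: denom=8−1·1/8=63/8; d'=(32−1·-17/4)/(63/8)=290/63
row 3: denom=8−3·8/21=48/7; d'=(40−3·290/63)/(48/7)=275/72
back: M3=275/72
back: M2=290/63−8/21·275/72=85/27
back: M1=-17/4−1/8·85/27=-1003/216
M: M0=0, M1=-1003/216, M2=85/27, M3=275/72, M4=0
seg 0: a=5, c=M0/2=0, d=(M1−M0)/(6·3)=-1003/3888, b=Δ0−h0·(2M0+M1)/6=859/432
seg 1: a=4, c=M1/2=-1003/432, d=(M2−M1)/(6·1)=187/144, b=Δ1−h1·(2M1+M2)/6=-1075/216
seg 2: a=-2, c=M2/2=85/54, d=(M3−M2)/(6·3)=145/3888, b=Δ2−h2·(2M2+M3)/6=-2473/432
seg 3: a=-4, c=M3/2=275/144, d=(M4−M3)/(6·1)=-275/432, b=Δ3−h3·(2M3+M4)/6=1021/216
t_q=15/2 → seg 3, τ=1/2; S=-4+1021/216·τ+275/144·τ²+-275/432·τ³=-1427/1152

  seg 0: a=5 b=859/432 c=0 d=-1003/3888
  seg 1: a=4 b=-1075/216 c=-1003/432 d=187/144
  seg 2: a=-2 b=-2473/432 c=85/54 d=145/3888
  seg 3: a=-4 b=1021/216 c=275/144 d=-275/432
S(15/2) = -1427/1152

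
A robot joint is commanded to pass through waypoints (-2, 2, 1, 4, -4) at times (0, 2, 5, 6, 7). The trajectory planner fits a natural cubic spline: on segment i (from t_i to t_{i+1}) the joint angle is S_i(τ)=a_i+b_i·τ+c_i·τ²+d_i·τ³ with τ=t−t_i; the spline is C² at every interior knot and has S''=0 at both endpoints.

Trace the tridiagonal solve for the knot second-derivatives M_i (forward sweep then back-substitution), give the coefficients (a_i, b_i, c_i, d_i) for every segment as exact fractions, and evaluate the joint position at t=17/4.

  seg 0: a=-2 b=1258/411 c=0 d=-109/411
  seg 1: a=2 b=-50/411 c=-218/137 d=625/1233
  seg 2: a=1 b=1651/411 c=407/137 d=-1639/411
  seg 3: a=4 b=-824/411 c=-1232/137 d=1232/411
S(17/4) = -4871/8768

Δ: Δ0=2, Δ1=-1/3, Δ2=3, Δ3=-8
row 1: diag=10, rhs=-14; c'=3/10, d'=-7/5
row 2: denom=8−3·3/10=71/10; d'=(20−3·-7/5)/(71/10)=242/71
row 3: denom=4−1·10/71=274/71; d'=(-66−1·242/71)/(274/71)=-2464/137
back: M3=-2464/137
back: M2=242/71−10/71·-2464/137=814/137
back: M1=-7/5−3/10·814/137=-436/137
M: M0=0, M1=-436/137, M2=814/137, M3=-2464/137, M4=0
seg 0: a=-2, c=M0/2=0, d=(M1−M0)/(6·2)=-109/411, b=Δ0−h0·(2M0+M1)/6=1258/411
seg 1: a=2, c=M1/2=-218/137, d=(M2−M1)/(6·3)=625/1233, b=Δ1−h1·(2M1+M2)/6=-50/411
seg 2: a=1, c=M2/2=407/137, d=(M3−M2)/(6·1)=-1639/411, b=Δ2−h2·(2M2+M3)/6=1651/411
seg 3: a=4, c=M3/2=-1232/137, d=(M4−M3)/(6·1)=1232/411, b=Δ3−h3·(2M3+M4)/6=-824/411
t_q=17/4 → seg 1, τ=9/4; S=2+-50/411·τ+-218/137·τ²+625/1233·τ³=-4871/8768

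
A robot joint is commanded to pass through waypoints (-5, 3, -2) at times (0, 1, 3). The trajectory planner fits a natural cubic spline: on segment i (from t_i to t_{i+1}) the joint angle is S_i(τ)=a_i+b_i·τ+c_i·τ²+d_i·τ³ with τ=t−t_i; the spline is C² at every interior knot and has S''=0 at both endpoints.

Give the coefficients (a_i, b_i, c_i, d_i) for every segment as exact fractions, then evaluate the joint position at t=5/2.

Δ: Δ0=8, Δ1=-5/2
row 1: diag=6, rhs=-63; c'=1/3, d'=-21/2
back: M1=-21/2
M: M0=0, M1=-21/2, M2=0
seg 0: a=-5, c=M0/2=0, d=(M1−M0)/(6·1)=-7/4, b=Δ0−h0·(2M0+M1)/6=39/4
seg 1: a=3, c=M1/2=-21/4, d=(M2−M1)/(6·2)=7/8, b=Δ1−h1·(2M1+M2)/6=9/2
t_q=5/2 → seg 1, τ=3/2; S=3+9/2·τ+-21/4·τ²+7/8·τ³=57/64

  seg 0: a=-5 b=39/4 c=0 d=-7/4
  seg 1: a=3 b=9/2 c=-21/4 d=7/8
S(5/2) = 57/64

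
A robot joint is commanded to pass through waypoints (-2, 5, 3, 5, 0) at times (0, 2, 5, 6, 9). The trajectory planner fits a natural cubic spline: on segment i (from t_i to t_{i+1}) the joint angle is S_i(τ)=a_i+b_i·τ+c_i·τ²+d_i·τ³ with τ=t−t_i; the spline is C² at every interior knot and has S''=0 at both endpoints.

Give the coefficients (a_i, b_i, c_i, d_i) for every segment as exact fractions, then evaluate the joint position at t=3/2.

Δ: Δ0=7/2, Δ1=-2/3, Δ2=2, Δ3=-5/3
row 1: diag=10, rhs=-25; c'=3/10, d'=-5/2
row 2: denom=8−3·3/10=71/10; d'=(16−3·-5/2)/(71/10)=235/71
row 3: denom=8−1·10/71=558/71; d'=(-22−1·235/71)/(558/71)=-599/186
back: M3=-599/186
back: M2=235/71−10/71·-599/186=350/93
back: M1=-5/2−3/10·350/93=-225/62
M: M0=0, M1=-225/62, M2=350/93, M3=-599/186, M4=0
seg 0: a=-2, c=M0/2=0, d=(M1−M0)/(6·2)=-75/248, b=Δ0−h0·(2M0+M1)/6=146/31
seg 1: a=5, c=M1/2=-225/124, d=(M2−M1)/(6·3)=1375/3348, b=Δ1−h1·(2M1+M2)/6=67/62
seg 2: a=3, c=M2/2=175/93, d=(M3−M2)/(6·1)=-433/372, b=Δ2−h2·(2M2+M3)/6=159/124
seg 3: a=5, c=M3/2=-599/372, d=(M4−M3)/(6·3)=599/3348, b=Δ3−h3·(2M3+M4)/6=289/186
t_q=3/2 → seg 0, τ=3/2; S=-2+146/31·τ+0·τ²+-75/248·τ³=8023/1984

  seg 0: a=-2 b=146/31 c=0 d=-75/248
  seg 1: a=5 b=67/62 c=-225/124 d=1375/3348
  seg 2: a=3 b=159/124 c=175/93 d=-433/372
  seg 3: a=5 b=289/186 c=-599/372 d=599/3348
S(3/2) = 8023/1984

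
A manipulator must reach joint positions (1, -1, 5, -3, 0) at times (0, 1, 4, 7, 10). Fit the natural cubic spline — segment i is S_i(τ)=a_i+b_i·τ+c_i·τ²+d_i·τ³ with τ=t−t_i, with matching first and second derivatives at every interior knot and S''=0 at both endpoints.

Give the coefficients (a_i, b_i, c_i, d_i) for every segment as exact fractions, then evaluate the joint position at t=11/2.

  seg 0: a=1 b=-895/324 c=0 d=247/324
  seg 1: a=-1 b=-77/162 c=247/108 d=-1421/2916
  seg 2: a=5 b=29/324 c=-170/81 d=1147/2916
  seg 3: a=-3 b=-305/162 c=467/324 d=-467/2916
S(11/2) = 167/96

Δ: Δ0=-2, Δ1=2, Δ2=-8/3, Δ3=1
row 1: diag=8, rhs=24; c'=3/8, d'=3
row 2: denom=12−3·3/8=87/8; d'=(-28−3·3)/(87/8)=-296/87
row 3: denom=12−3·8/29=324/29; d'=(22−3·-296/87)/(324/29)=467/162
back: M3=467/162
back: M2=-296/87−8/29·467/162=-340/81
back: M1=3−3/8·-340/81=247/54
M: M0=0, M1=247/54, M2=-340/81, M3=467/162, M4=0
seg 0: a=1, c=M0/2=0, d=(M1−M0)/(6·1)=247/324, b=Δ0−h0·(2M0+M1)/6=-895/324
seg 1: a=-1, c=M1/2=247/108, d=(M2−M1)/(6·3)=-1421/2916, b=Δ1−h1·(2M1+M2)/6=-77/162
seg 2: a=5, c=M2/2=-170/81, d=(M3−M2)/(6·3)=1147/2916, b=Δ2−h2·(2M2+M3)/6=29/324
seg 3: a=-3, c=M3/2=467/324, d=(M4−M3)/(6·3)=-467/2916, b=Δ3−h3·(2M3+M4)/6=-305/162
t_q=11/2 → seg 2, τ=3/2; S=5+29/324·τ+-170/81·τ²+1147/2916·τ³=167/96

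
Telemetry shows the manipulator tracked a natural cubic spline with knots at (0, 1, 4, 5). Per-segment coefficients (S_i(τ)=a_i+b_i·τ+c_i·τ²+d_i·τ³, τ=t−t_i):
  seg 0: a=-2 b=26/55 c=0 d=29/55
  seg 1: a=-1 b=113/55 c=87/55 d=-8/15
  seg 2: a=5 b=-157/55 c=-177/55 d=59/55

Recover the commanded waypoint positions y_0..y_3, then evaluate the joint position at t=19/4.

y_0=-2 y_1=-1 y_2=5 y_3=0
S(19/4) = 1057/704

y_0 = S_0(0) = a_0 = -2
y_1 = S_1(0) = a_1 = -1
y_2 = S_2(0) = a_2 = 5
y_3 = S_2(1) = 0
t_q=19/4 is in segment 2 (τ=3/4); S_2(τ)=1057/704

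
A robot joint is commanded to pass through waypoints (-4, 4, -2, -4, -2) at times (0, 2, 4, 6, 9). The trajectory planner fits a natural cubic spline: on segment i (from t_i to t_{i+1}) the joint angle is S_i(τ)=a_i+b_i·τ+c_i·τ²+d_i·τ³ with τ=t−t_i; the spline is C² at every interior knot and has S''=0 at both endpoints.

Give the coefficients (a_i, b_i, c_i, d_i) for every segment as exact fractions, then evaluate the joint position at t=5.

Δ: Δ0=4, Δ1=-3, Δ2=-1, Δ3=2/3
row 1: diag=8, rhs=-42; c'=1/4, d'=-21/4
row 2: denom=8−2·1/4=15/2; d'=(12−2·-21/4)/(15/2)=3
row 3: denom=10−2·4/15=142/15; d'=(10−2·3)/(142/15)=30/71
back: M3=30/71
back: M2=3−4/15·30/71=205/71
back: M1=-21/4−1/4·205/71=-424/71
M: M0=0, M1=-424/71, M2=205/71, M3=30/71, M4=0
seg 0: a=-4, c=M0/2=0, d=(M1−M0)/(6·2)=-106/213, b=Δ0−h0·(2M0+M1)/6=1276/213
seg 1: a=4, c=M1/2=-212/71, d=(M2−M1)/(6·2)=629/852, b=Δ1−h1·(2M1+M2)/6=4/213
seg 2: a=-2, c=M2/2=205/142, d=(M3−M2)/(6·2)=-175/852, b=Δ2−h2·(2M2+M3)/6=-653/213
seg 3: a=-4, c=M3/2=15/71, d=(M4−M3)/(6·3)=-5/213, b=Δ3−h3·(2M3+M4)/6=52/213
t_q=5 → seg 2, τ=1; S=-2+-653/213·τ+205/142·τ²+-175/852·τ³=-1087/284

  seg 0: a=-4 b=1276/213 c=0 d=-106/213
  seg 1: a=4 b=4/213 c=-212/71 d=629/852
  seg 2: a=-2 b=-653/213 c=205/142 d=-175/852
  seg 3: a=-4 b=52/213 c=15/71 d=-5/213
S(5) = -1087/284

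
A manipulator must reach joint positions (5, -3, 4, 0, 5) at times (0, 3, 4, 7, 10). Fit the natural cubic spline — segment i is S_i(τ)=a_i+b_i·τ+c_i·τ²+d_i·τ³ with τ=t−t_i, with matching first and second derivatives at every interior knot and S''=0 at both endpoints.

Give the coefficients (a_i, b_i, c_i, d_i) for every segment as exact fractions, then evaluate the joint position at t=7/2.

Δ: Δ0=-8/3, Δ1=7, Δ2=-4/3, Δ3=5/3
row 1: diag=8, rhs=58; c'=1/8, d'=29/4
row 2: denom=8−1·1/8=63/8; d'=(-50−1·29/4)/(63/8)=-458/63
row 3: denom=12−3·8/21=76/7; d'=(18−3·-458/63)/(76/7)=11/3
back: M3=11/3
back: M2=-458/63−8/21·11/3=-26/3
back: M1=29/4−1/8·-26/3=25/3
M: M0=0, M1=25/3, M2=-26/3, M3=11/3, M4=0
seg 0: a=5, c=M0/2=0, d=(M1−M0)/(6·3)=25/54, b=Δ0−h0·(2M0+M1)/6=-41/6
seg 1: a=-3, c=M1/2=25/6, d=(M2−M1)/(6·1)=-17/6, b=Δ1−h1·(2M1+M2)/6=17/3
seg 2: a=4, c=M2/2=-13/3, d=(M3−M2)/(6·3)=37/54, b=Δ2−h2·(2M2+M3)/6=11/2
seg 3: a=0, c=M3/2=11/6, d=(M4−M3)/(6·3)=-11/54, b=Δ3−h3·(2M3+M4)/6=-2
t_q=7/2 → seg 1, τ=1/2; S=-3+17/3·τ+25/6·τ²+-17/6·τ³=25/48

  seg 0: a=5 b=-41/6 c=0 d=25/54
  seg 1: a=-3 b=17/3 c=25/6 d=-17/6
  seg 2: a=4 b=11/2 c=-13/3 d=37/54
  seg 3: a=0 b=-2 c=11/6 d=-11/54
S(7/2) = 25/48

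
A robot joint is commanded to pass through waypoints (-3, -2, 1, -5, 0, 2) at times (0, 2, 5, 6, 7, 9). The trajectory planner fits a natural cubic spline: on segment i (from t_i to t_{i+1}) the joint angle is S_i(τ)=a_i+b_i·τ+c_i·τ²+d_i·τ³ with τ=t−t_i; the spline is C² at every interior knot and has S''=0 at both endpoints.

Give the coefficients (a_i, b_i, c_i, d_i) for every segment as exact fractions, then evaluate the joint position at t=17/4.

  seg 0: a=-3 b=-1555/3146 c=0 d=391/1573
  seg 1: a=-2 b=7829/3146 c=2346/1573 d=-481/726
  seg 2: a=1 b=-10148/1573 c=-14067/3146 d=15487/3146
  seg 3: a=-5 b=-179/286 c=16197/1573 d=-14695/3146
  seg 4: a=0 b=9367/1573 c=-11691/3146 d=3897/6292
S(17/4) = 65947/18304

Δ: Δ0=1/2, Δ1=1, Δ2=-6, Δ3=5, Δ4=1
row 1: diag=10, rhs=3; c'=3/10, d'=3/10
row 2: denom=8−3·3/10=71/10; d'=(-42−3·3/10)/(71/10)=-429/71
row 3: denom=4−1·10/71=274/71; d'=(66−1·-429/71)/(274/71)=5115/274
row 4: denom=6−1·71/274=1573/274; d'=(-24−1·5115/274)/(1573/274)=-11691/1573
back: M4=-11691/1573
back: M3=5115/274−71/274·-11691/1573=32394/1573
back: M2=-429/71−10/71·32394/1573=-14067/1573
back: M1=3/10−3/10·-14067/1573=4692/1573
M: M0=0, M1=4692/1573, M2=-14067/1573, M3=32394/1573, M4=-11691/1573, M5=0
seg 0: a=-3, c=M0/2=0, d=(M1−M0)/(6·2)=391/1573, b=Δ0−h0·(2M0+M1)/6=-1555/3146
seg 1: a=-2, c=M1/2=2346/1573, d=(M2−M1)/(6·3)=-481/726, b=Δ1−h1·(2M1+M2)/6=7829/3146
seg 2: a=1, c=M2/2=-14067/3146, d=(M3−M2)/(6·1)=15487/3146, b=Δ2−h2·(2M2+M3)/6=-10148/1573
seg 3: a=-5, c=M3/2=16197/1573, d=(M4−M3)/(6·1)=-14695/3146, b=Δ3−h3·(2M3+M4)/6=-179/286
seg 4: a=0, c=M4/2=-11691/3146, d=(M5−M4)/(6·2)=3897/6292, b=Δ4−h4·(2M4+M5)/6=9367/1573
t_q=17/4 → seg 1, τ=9/4; S=-2+7829/3146·τ+2346/1573·τ²+-481/726·τ³=65947/18304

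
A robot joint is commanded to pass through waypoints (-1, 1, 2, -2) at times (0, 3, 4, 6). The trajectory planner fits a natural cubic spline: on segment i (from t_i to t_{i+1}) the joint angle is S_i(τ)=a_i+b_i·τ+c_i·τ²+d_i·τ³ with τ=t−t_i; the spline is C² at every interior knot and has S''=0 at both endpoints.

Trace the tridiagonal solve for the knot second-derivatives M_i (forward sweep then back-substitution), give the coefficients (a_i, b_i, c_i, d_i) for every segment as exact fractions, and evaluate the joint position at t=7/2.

  seg 0: a=-1 b=49/141 c=0 d=5/141
  seg 1: a=1 b=184/141 c=15/47 d=-88/141
  seg 2: a=2 b=10/141 c=-73/47 d=73/282
S(7/2) = 311/188

Δ: Δ0=2/3, Δ1=1, Δ2=-2
row 1: diag=8, rhs=2; c'=1/8, d'=1/4
row 2: denom=6−1·1/8=47/8; d'=(-18−1·1/4)/(47/8)=-146/47
back: M2=-146/47
back: M1=1/4−1/8·-146/47=30/47
M: M0=0, M1=30/47, M2=-146/47, M3=0
seg 0: a=-1, c=M0/2=0, d=(M1−M0)/(6·3)=5/141, b=Δ0−h0·(2M0+M1)/6=49/141
seg 1: a=1, c=M1/2=15/47, d=(M2−M1)/(6·1)=-88/141, b=Δ1−h1·(2M1+M2)/6=184/141
seg 2: a=2, c=M2/2=-73/47, d=(M3−M2)/(6·2)=73/282, b=Δ2−h2·(2M2+M3)/6=10/141
t_q=7/2 → seg 1, τ=1/2; S=1+184/141·τ+15/47·τ²+-88/141·τ³=311/188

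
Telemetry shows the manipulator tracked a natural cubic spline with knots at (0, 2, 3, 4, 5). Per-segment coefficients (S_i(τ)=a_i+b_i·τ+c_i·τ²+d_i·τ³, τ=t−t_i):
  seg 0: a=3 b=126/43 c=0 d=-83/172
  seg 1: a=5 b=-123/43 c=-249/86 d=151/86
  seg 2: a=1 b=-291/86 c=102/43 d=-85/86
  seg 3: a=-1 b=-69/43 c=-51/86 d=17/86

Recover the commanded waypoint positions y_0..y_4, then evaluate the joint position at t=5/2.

y_0 = S_0(0) = a_0 = 3
y_1 = S_1(0) = a_1 = 5
y_2 = S_2(0) = a_2 = 1
y_3 = S_3(0) = a_3 = -1
y_4 = S_3(1) = -3
t_q=5/2 is in segment 1 (τ=1/2); S_1(τ)=2109/688

y_0=3 y_1=5 y_2=1 y_3=-1 y_4=-3
S(5/2) = 2109/688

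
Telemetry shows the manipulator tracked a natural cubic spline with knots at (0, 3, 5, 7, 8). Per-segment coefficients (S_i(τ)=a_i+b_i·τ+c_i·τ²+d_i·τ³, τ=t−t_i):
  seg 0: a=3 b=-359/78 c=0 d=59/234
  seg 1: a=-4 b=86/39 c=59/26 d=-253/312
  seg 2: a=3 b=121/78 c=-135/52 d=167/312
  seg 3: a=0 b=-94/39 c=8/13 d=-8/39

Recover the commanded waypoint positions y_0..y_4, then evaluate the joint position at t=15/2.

y_0=3 y_1=-4 y_2=3 y_3=0 y_4=-2
S(15/2) = -14/13

y_0 = S_0(0) = a_0 = 3
y_1 = S_1(0) = a_1 = -4
y_2 = S_2(0) = a_2 = 3
y_3 = S_3(0) = a_3 = 0
y_4 = S_3(1) = -2
t_q=15/2 is in segment 3 (τ=1/2); S_3(τ)=-14/13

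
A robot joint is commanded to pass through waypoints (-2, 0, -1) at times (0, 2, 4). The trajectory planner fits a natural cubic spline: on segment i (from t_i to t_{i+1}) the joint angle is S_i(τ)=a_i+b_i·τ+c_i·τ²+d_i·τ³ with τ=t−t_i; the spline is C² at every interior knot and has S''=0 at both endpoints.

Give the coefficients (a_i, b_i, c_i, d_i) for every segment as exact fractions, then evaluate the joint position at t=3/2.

  seg 0: a=-2 b=11/8 c=0 d=-3/32
  seg 1: a=0 b=1/4 c=-9/16 d=3/32
S(3/2) = -65/256

Δ: Δ0=1, Δ1=-1/2
row 1: diag=8, rhs=-9; c'=1/4, d'=-9/8
back: M1=-9/8
M: M0=0, M1=-9/8, M2=0
seg 0: a=-2, c=M0/2=0, d=(M1−M0)/(6·2)=-3/32, b=Δ0−h0·(2M0+M1)/6=11/8
seg 1: a=0, c=M1/2=-9/16, d=(M2−M1)/(6·2)=3/32, b=Δ1−h1·(2M1+M2)/6=1/4
t_q=3/2 → seg 0, τ=3/2; S=-2+11/8·τ+0·τ²+-3/32·τ³=-65/256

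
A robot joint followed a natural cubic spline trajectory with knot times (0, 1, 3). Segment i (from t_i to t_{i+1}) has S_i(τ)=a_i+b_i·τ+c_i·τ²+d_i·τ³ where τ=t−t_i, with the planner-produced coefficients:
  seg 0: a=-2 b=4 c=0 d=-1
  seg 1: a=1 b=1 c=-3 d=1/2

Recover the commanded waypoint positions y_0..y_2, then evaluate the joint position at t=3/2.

y_0 = S_0(0) = a_0 = -2
y_1 = S_1(0) = a_1 = 1
y_2 = S_1(2) = -5
t_q=3/2 is in segment 1 (τ=1/2); S_1(τ)=13/16

y_0=-2 y_1=1 y_2=-5
S(3/2) = 13/16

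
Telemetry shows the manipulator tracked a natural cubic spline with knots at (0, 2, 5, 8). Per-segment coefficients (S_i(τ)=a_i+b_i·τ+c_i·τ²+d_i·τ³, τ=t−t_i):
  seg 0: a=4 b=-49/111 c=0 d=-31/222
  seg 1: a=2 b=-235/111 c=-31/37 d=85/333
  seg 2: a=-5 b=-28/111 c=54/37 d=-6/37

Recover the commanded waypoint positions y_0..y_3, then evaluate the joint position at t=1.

y_0 = S_0(0) = a_0 = 4
y_1 = S_1(0) = a_1 = 2
y_2 = S_2(0) = a_2 = -5
y_3 = S_2(3) = 3
t_q=1 is in segment 0 (τ=1); S_0(τ)=253/74

y_0=4 y_1=2 y_2=-5 y_3=3
S(1) = 253/74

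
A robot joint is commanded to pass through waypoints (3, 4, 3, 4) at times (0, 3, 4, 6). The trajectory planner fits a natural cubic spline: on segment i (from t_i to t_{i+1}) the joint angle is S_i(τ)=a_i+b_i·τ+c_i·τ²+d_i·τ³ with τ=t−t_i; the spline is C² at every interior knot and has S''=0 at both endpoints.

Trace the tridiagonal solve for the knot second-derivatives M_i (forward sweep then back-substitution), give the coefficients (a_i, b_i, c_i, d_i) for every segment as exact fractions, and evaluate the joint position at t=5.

  seg 0: a=3 b=265/282 c=0 d=-19/282
  seg 1: a=4 b=-124/141 c=-57/94 d=137/282
  seg 2: a=3 b=-179/282 c=40/47 d=-20/141
S(5) = 289/94

Δ: Δ0=1/3, Δ1=-1, Δ2=1/2
row 1: diag=8, rhs=-8; c'=1/8, d'=-1
row 2: denom=6−1·1/8=47/8; d'=(9−1·-1)/(47/8)=80/47
back: M2=80/47
back: M1=-1−1/8·80/47=-57/47
M: M0=0, M1=-57/47, M2=80/47, M3=0
seg 0: a=3, c=M0/2=0, d=(M1−M0)/(6·3)=-19/282, b=Δ0−h0·(2M0+M1)/6=265/282
seg 1: a=4, c=M1/2=-57/94, d=(M2−M1)/(6·1)=137/282, b=Δ1−h1·(2M1+M2)/6=-124/141
seg 2: a=3, c=M2/2=40/47, d=(M3−M2)/(6·2)=-20/141, b=Δ2−h2·(2M2+M3)/6=-179/282
t_q=5 → seg 2, τ=1; S=3+-179/282·τ+40/47·τ²+-20/141·τ³=289/94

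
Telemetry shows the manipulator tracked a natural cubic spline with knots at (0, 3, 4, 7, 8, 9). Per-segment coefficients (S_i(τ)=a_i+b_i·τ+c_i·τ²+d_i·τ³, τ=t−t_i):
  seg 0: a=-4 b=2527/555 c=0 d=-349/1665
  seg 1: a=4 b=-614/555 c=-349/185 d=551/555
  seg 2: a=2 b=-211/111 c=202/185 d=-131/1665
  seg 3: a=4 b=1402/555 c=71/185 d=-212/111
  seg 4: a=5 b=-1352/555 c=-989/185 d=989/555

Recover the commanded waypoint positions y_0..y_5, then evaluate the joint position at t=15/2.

y_0=-4 y_1=4 y_2=2 y_3=4 y_4=5 y_5=-1
S(15/2) = 3789/740

y_0 = S_0(0) = a_0 = -4
y_1 = S_1(0) = a_1 = 4
y_2 = S_2(0) = a_2 = 2
y_3 = S_3(0) = a_3 = 4
y_4 = S_4(0) = a_4 = 5
y_5 = S_4(1) = -1
t_q=15/2 is in segment 3 (τ=1/2); S_3(τ)=3789/740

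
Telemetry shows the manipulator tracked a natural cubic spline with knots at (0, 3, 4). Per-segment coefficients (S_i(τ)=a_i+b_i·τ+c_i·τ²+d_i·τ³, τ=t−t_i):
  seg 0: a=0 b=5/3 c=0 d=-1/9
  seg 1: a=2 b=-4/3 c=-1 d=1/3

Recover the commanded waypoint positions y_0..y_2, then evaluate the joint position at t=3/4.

y_0 = S_0(0) = a_0 = 0
y_1 = S_1(0) = a_1 = 2
y_2 = S_1(1) = 0
t_q=3/4 is in segment 0 (τ=3/4); S_0(τ)=77/64

y_0=0 y_1=2 y_2=0
S(3/4) = 77/64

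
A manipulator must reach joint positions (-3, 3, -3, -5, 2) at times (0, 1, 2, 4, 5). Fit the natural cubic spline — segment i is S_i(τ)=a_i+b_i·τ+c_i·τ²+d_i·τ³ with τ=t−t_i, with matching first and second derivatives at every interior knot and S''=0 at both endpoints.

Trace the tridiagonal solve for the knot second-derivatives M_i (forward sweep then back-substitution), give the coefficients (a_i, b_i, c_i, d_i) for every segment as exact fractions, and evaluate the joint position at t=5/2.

  seg 0: a=-3 b=565/61 c=0 d=-199/61
  seg 1: a=3 b=-32/61 c=-597/61 d=263/61
  seg 2: a=-3 b=-437/61 c=192/61 d=-2/61
  seg 3: a=-5 b=307/61 c=180/61 d=-60/61
S(5/2) = -1415/244

Δ: Δ0=6, Δ1=-6, Δ2=-1, Δ3=7
row 1: diag=4, rhs=-72; c'=1/4, d'=-18
row 2: denom=6−1·1/4=23/4; d'=(30−1·-18)/(23/4)=192/23
row 3: denom=6−2·8/23=122/23; d'=(48−2·192/23)/(122/23)=360/61
back: M3=360/61
back: M2=192/23−8/23·360/61=384/61
back: M1=-18−1/4·384/61=-1194/61
M: M0=0, M1=-1194/61, M2=384/61, M3=360/61, M4=0
seg 0: a=-3, c=M0/2=0, d=(M1−M0)/(6·1)=-199/61, b=Δ0−h0·(2M0+M1)/6=565/61
seg 1: a=3, c=M1/2=-597/61, d=(M2−M1)/(6·1)=263/61, b=Δ1−h1·(2M1+M2)/6=-32/61
seg 2: a=-3, c=M2/2=192/61, d=(M3−M2)/(6·2)=-2/61, b=Δ2−h2·(2M2+M3)/6=-437/61
seg 3: a=-5, c=M3/2=180/61, d=(M4−M3)/(6·1)=-60/61, b=Δ3−h3·(2M3+M4)/6=307/61
t_q=5/2 → seg 2, τ=1/2; S=-3+-437/61·τ+192/61·τ²+-2/61·τ³=-1415/244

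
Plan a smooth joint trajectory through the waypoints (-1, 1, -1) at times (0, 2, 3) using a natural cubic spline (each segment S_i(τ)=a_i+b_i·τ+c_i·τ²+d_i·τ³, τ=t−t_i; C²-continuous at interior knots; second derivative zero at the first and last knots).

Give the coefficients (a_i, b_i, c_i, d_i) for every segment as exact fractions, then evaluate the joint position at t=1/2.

  seg 0: a=-1 b=2 c=0 d=-1/4
  seg 1: a=1 b=-1 c=-3/2 d=1/2
S(1/2) = -1/32

Δ: Δ0=1, Δ1=-2
row 1: diag=6, rhs=-18; c'=1/6, d'=-3
back: M1=-3
M: M0=0, M1=-3, M2=0
seg 0: a=-1, c=M0/2=0, d=(M1−M0)/(6·2)=-1/4, b=Δ0−h0·(2M0+M1)/6=2
seg 1: a=1, c=M1/2=-3/2, d=(M2−M1)/(6·1)=1/2, b=Δ1−h1·(2M1+M2)/6=-1
t_q=1/2 → seg 0, τ=1/2; S=-1+2·τ+0·τ²+-1/4·τ³=-1/32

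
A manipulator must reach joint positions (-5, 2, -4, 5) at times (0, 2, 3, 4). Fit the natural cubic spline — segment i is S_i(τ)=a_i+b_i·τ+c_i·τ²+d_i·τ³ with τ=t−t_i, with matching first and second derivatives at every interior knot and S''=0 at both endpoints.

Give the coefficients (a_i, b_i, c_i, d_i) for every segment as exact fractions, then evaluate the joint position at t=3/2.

Δ: Δ0=7/2, Δ1=-6, Δ2=9
row 1: diag=6, rhs=-57; c'=1/6, d'=-19/2
row 2: denom=4−1·1/6=23/6; d'=(90−1·-19/2)/(23/6)=597/23
back: M2=597/23
back: M1=-19/2−1/6·597/23=-318/23
M: M0=0, M1=-318/23, M2=597/23, M3=0
seg 0: a=-5, c=M0/2=0, d=(M1−M0)/(6·2)=-53/46, b=Δ0−h0·(2M0+M1)/6=373/46
seg 1: a=2, c=M1/2=-159/23, d=(M2−M1)/(6·1)=305/46, b=Δ1−h1·(2M1+M2)/6=-263/46
seg 2: a=-4, c=M2/2=597/46, d=(M3−M2)/(6·1)=-199/46, b=Δ2−h2·(2M2+M3)/6=8/23
t_q=3/2 → seg 0, τ=3/2; S=-5+373/46·τ+0·τ²+-53/46·τ³=1205/368

  seg 0: a=-5 b=373/46 c=0 d=-53/46
  seg 1: a=2 b=-263/46 c=-159/23 d=305/46
  seg 2: a=-4 b=8/23 c=597/46 d=-199/46
S(3/2) = 1205/368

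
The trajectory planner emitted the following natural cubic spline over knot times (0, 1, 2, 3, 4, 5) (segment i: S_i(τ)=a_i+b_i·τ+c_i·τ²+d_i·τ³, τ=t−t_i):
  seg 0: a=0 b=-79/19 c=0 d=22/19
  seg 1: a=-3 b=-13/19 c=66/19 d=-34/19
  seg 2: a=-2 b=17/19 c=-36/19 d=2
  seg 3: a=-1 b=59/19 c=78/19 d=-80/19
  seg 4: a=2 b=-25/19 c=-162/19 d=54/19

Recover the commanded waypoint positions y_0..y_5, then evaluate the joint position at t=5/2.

y_0 = S_0(0) = a_0 = 0
y_1 = S_1(0) = a_1 = -3
y_2 = S_2(0) = a_2 = -2
y_3 = S_3(0) = a_3 = -1
y_4 = S_4(0) = a_4 = 2
y_5 = S_4(1) = -5
t_q=5/2 is in segment 2 (τ=1/2); S_2(τ)=-135/76

y_0=0 y_1=-3 y_2=-2 y_3=-1 y_4=2 y_5=-5
S(5/2) = -135/76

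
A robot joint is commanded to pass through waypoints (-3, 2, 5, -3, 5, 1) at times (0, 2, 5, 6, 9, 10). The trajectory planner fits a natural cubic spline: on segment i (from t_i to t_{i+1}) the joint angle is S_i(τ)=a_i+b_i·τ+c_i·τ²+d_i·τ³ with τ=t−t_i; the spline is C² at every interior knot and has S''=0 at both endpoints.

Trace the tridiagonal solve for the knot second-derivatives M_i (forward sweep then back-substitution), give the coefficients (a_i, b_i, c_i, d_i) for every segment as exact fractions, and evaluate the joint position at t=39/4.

Δ: Δ0=5/2, Δ1=1, Δ2=-8, Δ3=8/3, Δ4=-4
row 1: diag=10, rhs=-9; c'=3/10, d'=-9/10
row 2: denom=8−3·3/10=71/10; d'=(-54−3·-9/10)/(71/10)=-513/71
row 3: denom=8−1·10/71=558/71; d'=(64−1·-513/71)/(558/71)=5057/558
row 4: denom=8−3·71/186=425/62; d'=(-40−3·5057/558)/(425/62)=-12497/1275
back: M4=-12497/1275
back: M3=5057/558−71/186·-12497/1275=48976/3825
back: M2=-513/71−10/71·48976/3825=-6907/765
back: M1=-9/10−3/10·-6907/765=2306/1275
M: M0=0, M1=2306/1275, M2=-6907/765, M3=48976/3825, M4=-12497/1275, M5=0
seg 0: a=-3, c=M0/2=0, d=(M1−M0)/(6·2)=1153/7650, b=Δ0−h0·(2M0+M1)/6=14513/7650
seg 1: a=2, c=M1/2=1153/1275, d=(M2−M1)/(6·3)=-41453/68850, b=Δ1−h1·(2M1+M2)/6=28349/7650
seg 2: a=5, c=M2/2=-6907/1530, d=(M3−M2)/(6·1)=3093/850, b=Δ2−h2·(2M2+M3)/6=-1603/225
seg 3: a=-3, c=M3/2=24488/3825, d=(M4−M3)/(6·3)=-86467/68850, b=Δ3−h3·(2M3+M4)/6=-40061/7650
seg 4: a=5, c=M4/2=-12497/2550, d=(M5−M4)/(6·1)=12497/7650, b=Δ4−h4·(2M4+M5)/6=-2803/3825
t_q=39/4 → seg 4, τ=3/4; S=5+-2803/3825·τ+-12497/2550·τ²+12497/7650·τ³=77777/32640

  seg 0: a=-3 b=14513/7650 c=0 d=1153/7650
  seg 1: a=2 b=28349/7650 c=1153/1275 d=-41453/68850
  seg 2: a=5 b=-1603/225 c=-6907/1530 d=3093/850
  seg 3: a=-3 b=-40061/7650 c=24488/3825 d=-86467/68850
  seg 4: a=5 b=-2803/3825 c=-12497/2550 d=12497/7650
S(39/4) = 77777/32640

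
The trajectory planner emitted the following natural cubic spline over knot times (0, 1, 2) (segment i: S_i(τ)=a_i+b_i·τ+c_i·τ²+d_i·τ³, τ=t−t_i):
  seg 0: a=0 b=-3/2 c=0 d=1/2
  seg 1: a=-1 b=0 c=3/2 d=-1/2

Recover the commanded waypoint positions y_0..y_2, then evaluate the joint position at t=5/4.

y_0=0 y_1=-1 y_2=0
S(5/4) = -117/128

y_0 = S_0(0) = a_0 = 0
y_1 = S_1(0) = a_1 = -1
y_2 = S_1(1) = 0
t_q=5/4 is in segment 1 (τ=1/4); S_1(τ)=-117/128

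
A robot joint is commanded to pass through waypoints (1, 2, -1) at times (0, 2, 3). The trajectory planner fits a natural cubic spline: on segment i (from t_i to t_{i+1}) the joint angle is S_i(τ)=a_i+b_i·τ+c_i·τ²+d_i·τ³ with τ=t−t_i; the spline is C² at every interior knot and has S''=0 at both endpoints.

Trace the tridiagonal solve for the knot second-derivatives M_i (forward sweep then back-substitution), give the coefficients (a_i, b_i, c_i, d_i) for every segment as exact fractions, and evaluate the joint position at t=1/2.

  seg 0: a=1 b=5/3 c=0 d=-7/24
  seg 1: a=2 b=-11/6 c=-7/4 d=7/12
S(1/2) = 115/64

Δ: Δ0=1/2, Δ1=-3
row 1: diag=6, rhs=-21; c'=1/6, d'=-7/2
back: M1=-7/2
M: M0=0, M1=-7/2, M2=0
seg 0: a=1, c=M0/2=0, d=(M1−M0)/(6·2)=-7/24, b=Δ0−h0·(2M0+M1)/6=5/3
seg 1: a=2, c=M1/2=-7/4, d=(M2−M1)/(6·1)=7/12, b=Δ1−h1·(2M1+M2)/6=-11/6
t_q=1/2 → seg 0, τ=1/2; S=1+5/3·τ+0·τ²+-7/24·τ³=115/64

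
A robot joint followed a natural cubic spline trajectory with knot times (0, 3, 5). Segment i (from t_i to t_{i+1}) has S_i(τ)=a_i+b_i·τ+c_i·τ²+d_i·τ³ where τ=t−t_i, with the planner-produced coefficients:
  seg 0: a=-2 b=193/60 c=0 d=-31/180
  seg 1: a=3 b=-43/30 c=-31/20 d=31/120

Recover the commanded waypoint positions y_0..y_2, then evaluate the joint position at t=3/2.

y_0=-2 y_1=3 y_2=-4
S(3/2) = 359/160

y_0 = S_0(0) = a_0 = -2
y_1 = S_1(0) = a_1 = 3
y_2 = S_1(2) = -4
t_q=3/2 is in segment 0 (τ=3/2); S_0(τ)=359/160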